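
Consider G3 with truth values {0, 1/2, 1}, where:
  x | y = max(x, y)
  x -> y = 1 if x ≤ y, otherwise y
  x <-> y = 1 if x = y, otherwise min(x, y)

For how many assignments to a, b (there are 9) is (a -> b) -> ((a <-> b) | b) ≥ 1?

a = 0, b = 0 ↦ 1  ≥
a = 0, b = 1/2 ↦ 1/2  <
a = 0, b = 1 ↦ 1  ≥
a = 1/2, b = 0 ↦ 1  ≥
a = 1/2, b = 1/2 ↦ 1  ≥
a = 1/2, b = 1 ↦ 1  ≥
a = 1, b = 0 ↦ 1  ≥
a = 1, b = 1/2 ↦ 1  ≥
a = 1, b = 1 ↦ 1  ≥
So 8 of the 9 assignments meet the threshold.

8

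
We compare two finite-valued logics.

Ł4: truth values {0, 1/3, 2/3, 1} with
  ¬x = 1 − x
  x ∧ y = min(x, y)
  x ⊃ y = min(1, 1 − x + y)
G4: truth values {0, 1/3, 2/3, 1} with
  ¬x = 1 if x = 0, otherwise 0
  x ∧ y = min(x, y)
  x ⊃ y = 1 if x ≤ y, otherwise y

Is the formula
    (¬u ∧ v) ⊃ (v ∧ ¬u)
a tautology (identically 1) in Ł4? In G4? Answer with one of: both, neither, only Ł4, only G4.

both

In Ł4: every assignment gives 1 — tautology.
In G4: every assignment gives 1 — tautology.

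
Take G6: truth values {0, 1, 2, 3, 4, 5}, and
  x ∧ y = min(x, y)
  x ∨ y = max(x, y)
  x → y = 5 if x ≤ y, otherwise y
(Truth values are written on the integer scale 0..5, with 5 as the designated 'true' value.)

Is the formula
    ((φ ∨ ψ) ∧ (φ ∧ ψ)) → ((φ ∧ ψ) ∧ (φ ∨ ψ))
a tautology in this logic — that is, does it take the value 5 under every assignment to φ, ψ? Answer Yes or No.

At φ = 4, ψ = 1, for instance:
φ ∨ ψ = 4 ∨ 1 = 4
φ ∧ ψ = 4 ∧ 1 = 1
(φ ∨ ψ) ∧ (φ ∧ ψ) = 4 ∧ 1 = 1
(φ ∧ ψ) ∧ (φ ∨ ψ) = 1 ∧ 4 = 1
((φ ∨ ψ) ∧ (φ ∧ ψ)) → ((φ ∧ ψ) ∧ (φ ∨ ψ)) = 1 → 1 = 5
and checking the remaining 35 assignments likewise gives ≥ 5 in every case.

Yes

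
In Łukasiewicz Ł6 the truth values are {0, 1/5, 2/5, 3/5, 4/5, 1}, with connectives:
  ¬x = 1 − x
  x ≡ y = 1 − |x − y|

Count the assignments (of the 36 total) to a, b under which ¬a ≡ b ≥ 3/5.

value 1: 6 assignments (counts)
value 4/5: 10 assignments (counts)
value 3/5: 8 assignments (counts)
value 2/5: 6 assignments
value 1/5: 4 assignments
value 0: 2 assignments
So 24 of the 36 assignments meet the threshold.

24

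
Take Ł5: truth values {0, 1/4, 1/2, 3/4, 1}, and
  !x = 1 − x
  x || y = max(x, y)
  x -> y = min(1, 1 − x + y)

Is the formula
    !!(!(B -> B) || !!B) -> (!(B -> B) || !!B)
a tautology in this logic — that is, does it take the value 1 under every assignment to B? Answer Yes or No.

Yes

B = 0 ↦ 1
B = 1/4 ↦ 1
B = 1/2 ↦ 1
B = 3/4 ↦ 1
B = 1 ↦ 1
Every assignment gives a value ≥ 1.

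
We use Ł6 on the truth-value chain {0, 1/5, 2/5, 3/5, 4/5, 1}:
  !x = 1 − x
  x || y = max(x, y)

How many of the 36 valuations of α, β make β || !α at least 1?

11

value 1: 11 assignments (counts)
value 4/5: 9 assignments
value 3/5: 7 assignments
value 2/5: 5 assignments
value 1/5: 3 assignments
value 0: 1 assignment
So 11 of the 36 assignments meet the threshold.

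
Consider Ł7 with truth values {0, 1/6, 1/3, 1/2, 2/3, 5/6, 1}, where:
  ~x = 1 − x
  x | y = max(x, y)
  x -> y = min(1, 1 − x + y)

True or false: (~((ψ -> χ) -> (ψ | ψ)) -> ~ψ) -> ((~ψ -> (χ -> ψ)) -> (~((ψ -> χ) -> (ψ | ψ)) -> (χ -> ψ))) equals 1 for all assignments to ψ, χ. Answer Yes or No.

At ψ = 1, χ = 2/3, for instance:
ψ -> χ = 1 -> 2/3 = 2/3
ψ | ψ = 1 | 1 = 1
(ψ -> χ) -> (ψ | ψ) = 2/3 -> 1 = 1
~((ψ -> χ) -> (ψ | ψ)) = ~1 = 0
~ψ = ~1 = 0
~((ψ -> χ) -> (ψ | ψ)) -> ~ψ = 0 -> 0 = 1
χ -> ψ = 2/3 -> 1 = 1
~ψ -> (χ -> ψ) = 0 -> 1 = 1
~((ψ -> χ) -> (ψ | ψ)) -> (χ -> ψ) = 0 -> 1 = 1
(~ψ -> (χ -> ψ)) -> (~((ψ -> χ) -> (ψ | ψ)) -> (χ -> ψ)) = 1 -> 1 = 1
(~((ψ -> χ) -> (ψ | ψ)) -> ~ψ) -> ((~ψ -> (χ -> ψ)) -> (~((ψ -> χ) -> (ψ | ψ)) -> (χ -> ψ))) = 1 -> 1 = 1
and checking the remaining 48 assignments likewise gives ≥ 1 in every case.

Yes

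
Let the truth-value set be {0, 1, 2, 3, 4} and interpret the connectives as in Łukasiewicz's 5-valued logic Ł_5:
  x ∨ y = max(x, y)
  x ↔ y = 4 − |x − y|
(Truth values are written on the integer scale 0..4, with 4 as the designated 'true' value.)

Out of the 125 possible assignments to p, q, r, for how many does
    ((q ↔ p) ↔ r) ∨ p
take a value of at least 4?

45

value 4: 45 assignments (counts)
value 3: 46 assignments
value 2: 23 assignments
value 1: 9 assignments
value 0: 2 assignments
So 45 of the 125 assignments meet the threshold.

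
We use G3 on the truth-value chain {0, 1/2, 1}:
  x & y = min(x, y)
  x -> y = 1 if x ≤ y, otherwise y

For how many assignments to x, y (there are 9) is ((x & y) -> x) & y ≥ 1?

x = 0, y = 0 ↦ 0  <
x = 0, y = 1/2 ↦ 1/2  <
x = 0, y = 1 ↦ 1  ≥
x = 1/2, y = 0 ↦ 0  <
x = 1/2, y = 1/2 ↦ 1/2  <
x = 1/2, y = 1 ↦ 1  ≥
x = 1, y = 0 ↦ 0  <
x = 1, y = 1/2 ↦ 1/2  <
x = 1, y = 1 ↦ 1  ≥
So 3 of the 9 assignments meet the threshold.

3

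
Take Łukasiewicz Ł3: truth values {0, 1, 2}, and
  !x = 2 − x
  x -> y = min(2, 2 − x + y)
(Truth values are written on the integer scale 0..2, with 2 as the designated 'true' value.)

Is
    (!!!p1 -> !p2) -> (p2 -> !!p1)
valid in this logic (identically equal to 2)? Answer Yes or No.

p1 = 0, p2 = 0 ↦ 2
p1 = 0, p2 = 1 ↦ 2
p1 = 0, p2 = 2 ↦ 2
p1 = 1, p2 = 0 ↦ 2
p1 = 1, p2 = 1 ↦ 2
p1 = 1, p2 = 2 ↦ 2
p1 = 2, p2 = 0 ↦ 2
p1 = 2, p2 = 1 ↦ 2
p1 = 2, p2 = 2 ↦ 2
Every assignment gives a value ≥ 2.

Yes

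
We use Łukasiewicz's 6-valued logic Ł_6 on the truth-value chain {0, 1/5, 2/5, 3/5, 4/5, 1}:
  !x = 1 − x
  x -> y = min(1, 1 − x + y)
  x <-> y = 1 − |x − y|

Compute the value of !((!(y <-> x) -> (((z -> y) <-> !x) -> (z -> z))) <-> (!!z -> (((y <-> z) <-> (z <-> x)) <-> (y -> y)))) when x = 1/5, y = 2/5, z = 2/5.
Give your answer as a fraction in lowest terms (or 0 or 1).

0

y <-> x = 2/5 <-> 1/5 = 4/5
!(y <-> x) = !4/5 = 1/5
z -> y = 2/5 -> 2/5 = 1
!x = !1/5 = 4/5
(z -> y) <-> !x = 1 <-> 4/5 = 4/5
z -> z = 2/5 -> 2/5 = 1
((z -> y) <-> !x) -> (z -> z) = 4/5 -> 1 = 1
!(y <-> x) -> (((z -> y) <-> !x) -> (z -> z)) = 1/5 -> 1 = 1
!z = !2/5 = 3/5
!!z = !3/5 = 2/5
y <-> z = 2/5 <-> 2/5 = 1
z <-> x = 2/5 <-> 1/5 = 4/5
(y <-> z) <-> (z <-> x) = 1 <-> 4/5 = 4/5
y -> y = 2/5 -> 2/5 = 1
((y <-> z) <-> (z <-> x)) <-> (y -> y) = 4/5 <-> 1 = 4/5
!!z -> (((y <-> z) <-> (z <-> x)) <-> (y -> y)) = 2/5 -> 4/5 = 1
(!(y <-> x) -> (((z -> y) <-> !x) -> (z -> z))) <-> (!!z -> (((y <-> z) <-> (z <-> x)) <-> (y -> y))) = 1 <-> 1 = 1
!((!(y <-> x) -> (((z -> y) <-> !x) -> (z -> z))) <-> (!!z -> (((y <-> z) <-> (z <-> x)) <-> (y -> y)))) = !1 = 0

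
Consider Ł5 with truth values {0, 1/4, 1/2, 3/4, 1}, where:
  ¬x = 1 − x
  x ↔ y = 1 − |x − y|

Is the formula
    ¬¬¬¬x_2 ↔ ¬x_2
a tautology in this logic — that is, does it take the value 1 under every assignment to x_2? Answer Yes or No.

Counterexample: take x_2 = 0.
¬x_2 = ¬0 = 1
¬¬x_2 = ¬1 = 0
¬¬¬x_2 = ¬0 = 1
¬¬¬¬x_2 = ¬1 = 0
¬x_2 = ¬0 = 1
¬¬¬¬x_2 ↔ ¬x_2 = 0 ↔ 1 = 0
This gives 0 ≠ 1.

No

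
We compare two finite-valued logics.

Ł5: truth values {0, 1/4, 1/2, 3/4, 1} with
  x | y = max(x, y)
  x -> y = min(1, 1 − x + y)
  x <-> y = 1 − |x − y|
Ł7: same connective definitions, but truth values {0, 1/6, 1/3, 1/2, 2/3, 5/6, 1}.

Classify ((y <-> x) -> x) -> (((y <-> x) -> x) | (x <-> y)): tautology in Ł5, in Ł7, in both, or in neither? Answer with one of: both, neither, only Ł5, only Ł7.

In Ł5: every assignment gives 1 — tautology.
In Ł7: every assignment gives 1 — tautology.

both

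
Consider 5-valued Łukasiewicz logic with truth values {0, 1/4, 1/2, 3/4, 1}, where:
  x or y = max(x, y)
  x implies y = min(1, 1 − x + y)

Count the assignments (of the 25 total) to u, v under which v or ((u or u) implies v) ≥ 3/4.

value 1: 15 assignments (counts)
value 3/4: 4 assignments (counts)
value 1/2: 3 assignments
value 1/4: 2 assignments
value 0: 1 assignment
So 19 of the 25 assignments meet the threshold.

19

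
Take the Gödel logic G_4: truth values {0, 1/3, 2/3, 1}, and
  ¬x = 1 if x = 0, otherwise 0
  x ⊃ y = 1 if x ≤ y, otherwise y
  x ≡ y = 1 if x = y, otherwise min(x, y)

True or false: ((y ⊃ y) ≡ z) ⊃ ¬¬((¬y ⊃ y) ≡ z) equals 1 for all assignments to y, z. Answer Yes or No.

No

Counterexample: take y = 0, z = 1/3.
y ⊃ y = 0 ⊃ 0 = 1
(y ⊃ y) ≡ z = 1 ≡ 1/3 = 1/3
¬y = ¬0 = 1
¬y ⊃ y = 1 ⊃ 0 = 0
(¬y ⊃ y) ≡ z = 0 ≡ 1/3 = 0
¬((¬y ⊃ y) ≡ z) = ¬0 = 1
¬¬((¬y ⊃ y) ≡ z) = ¬1 = 0
((y ⊃ y) ≡ z) ⊃ ¬¬((¬y ⊃ y) ≡ z) = 1/3 ⊃ 0 = 0
This gives 0 ≠ 1.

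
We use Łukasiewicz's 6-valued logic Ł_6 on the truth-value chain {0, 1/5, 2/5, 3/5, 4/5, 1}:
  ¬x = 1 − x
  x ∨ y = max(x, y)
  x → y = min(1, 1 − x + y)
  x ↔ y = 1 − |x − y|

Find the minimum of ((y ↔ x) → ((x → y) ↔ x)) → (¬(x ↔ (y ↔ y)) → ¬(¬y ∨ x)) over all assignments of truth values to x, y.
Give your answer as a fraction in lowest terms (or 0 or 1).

2/5

Take x = 2/5, y = 0:
y ↔ x = 0 ↔ 2/5 = 3/5
x → y = 2/5 → 0 = 3/5
(x → y) ↔ x = 3/5 ↔ 2/5 = 4/5
(y ↔ x) → ((x → y) ↔ x) = 3/5 → 4/5 = 1
y ↔ y = 0 ↔ 0 = 1
x ↔ (y ↔ y) = 2/5 ↔ 1 = 2/5
¬(x ↔ (y ↔ y)) = ¬2/5 = 3/5
¬y = ¬0 = 1
¬y ∨ x = 1 ∨ 2/5 = 1
¬(¬y ∨ x) = ¬1 = 0
¬(x ↔ (y ↔ y)) → ¬(¬y ∨ x) = 3/5 → 0 = 2/5
((y ↔ x) → ((x → y) ↔ x)) → (¬(x ↔ (y ↔ y)) → ¬(¬y ∨ x)) = 1 → 2/5 = 2/5
No assignment yields a value below 2/5, so this is the minimum.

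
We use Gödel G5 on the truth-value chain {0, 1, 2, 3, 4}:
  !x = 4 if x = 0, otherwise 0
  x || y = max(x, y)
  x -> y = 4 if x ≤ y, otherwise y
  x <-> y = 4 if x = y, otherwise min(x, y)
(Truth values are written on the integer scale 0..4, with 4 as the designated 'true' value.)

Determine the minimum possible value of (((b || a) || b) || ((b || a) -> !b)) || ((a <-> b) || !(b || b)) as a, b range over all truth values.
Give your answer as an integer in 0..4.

1

Take a = 0, b = 1:
b || a = 1 || 0 = 1
(b || a) || b = 1 || 1 = 1
b || a = 1 || 0 = 1
!b = !1 = 0
(b || a) -> !b = 1 -> 0 = 0
((b || a) || b) || ((b || a) -> !b) = 1 || 0 = 1
a <-> b = 0 <-> 1 = 0
b || b = 1 || 1 = 1
!(b || b) = !1 = 0
(a <-> b) || !(b || b) = 0 || 0 = 0
(((b || a) || b) || ((b || a) -> !b)) || ((a <-> b) || !(b || b)) = 1 || 0 = 1
No assignment yields a value below 1, so this is the minimum.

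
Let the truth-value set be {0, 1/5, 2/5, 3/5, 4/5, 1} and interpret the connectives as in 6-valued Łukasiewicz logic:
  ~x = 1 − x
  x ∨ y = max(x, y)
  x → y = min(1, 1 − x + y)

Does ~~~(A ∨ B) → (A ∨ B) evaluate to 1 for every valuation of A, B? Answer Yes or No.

Counterexample: take A = 0, B = 0.
A ∨ B = 0 ∨ 0 = 0
~(A ∨ B) = ~0 = 1
~~(A ∨ B) = ~1 = 0
~~~(A ∨ B) = ~0 = 1
A ∨ B = 0 ∨ 0 = 0
~~~(A ∨ B) → (A ∨ B) = 1 → 0 = 0
This gives 0 ≠ 1.

No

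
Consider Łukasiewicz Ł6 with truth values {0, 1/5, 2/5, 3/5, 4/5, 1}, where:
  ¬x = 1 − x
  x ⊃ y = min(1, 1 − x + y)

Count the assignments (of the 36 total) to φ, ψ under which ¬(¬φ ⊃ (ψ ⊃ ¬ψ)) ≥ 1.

value 1: 1 assignment (counts)
value 4/5: 1 assignment
value 3/5: 2 assignments
value 2/5: 2 assignments
value 1/5: 3 assignments
value 0: 27 assignments
So 1 of the 36 assignments meets the threshold.

1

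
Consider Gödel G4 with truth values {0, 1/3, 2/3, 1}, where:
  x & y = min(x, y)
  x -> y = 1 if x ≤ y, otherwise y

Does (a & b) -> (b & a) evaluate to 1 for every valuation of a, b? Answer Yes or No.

a = 0, b = 0 ↦ 1
a = 0, b = 1/3 ↦ 1
a = 0, b = 2/3 ↦ 1
a = 0, b = 1 ↦ 1
a = 1/3, b = 0 ↦ 1
a = 1/3, b = 1/3 ↦ 1
a = 1/3, b = 2/3 ↦ 1
a = 1/3, b = 1 ↦ 1
a = 2/3, b = 0 ↦ 1
a = 2/3, b = 1/3 ↦ 1
a = 2/3, b = 2/3 ↦ 1
a = 2/3, b = 1 ↦ 1
a = 1, b = 0 ↦ 1
a = 1, b = 1/3 ↦ 1
a = 1, b = 2/3 ↦ 1
a = 1, b = 1 ↦ 1
Every assignment gives a value ≥ 1.

Yes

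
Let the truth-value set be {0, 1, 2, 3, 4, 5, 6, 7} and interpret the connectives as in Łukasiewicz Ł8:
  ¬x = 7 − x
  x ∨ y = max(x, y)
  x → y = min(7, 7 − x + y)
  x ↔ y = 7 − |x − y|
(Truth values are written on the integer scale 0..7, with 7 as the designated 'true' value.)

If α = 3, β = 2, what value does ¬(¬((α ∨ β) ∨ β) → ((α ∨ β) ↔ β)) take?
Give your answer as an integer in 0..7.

α ∨ β = 3 ∨ 2 = 3
(α ∨ β) ∨ β = 3 ∨ 2 = 3
¬((α ∨ β) ∨ β) = ¬3 = 4
α ∨ β = 3 ∨ 2 = 3
(α ∨ β) ↔ β = 3 ↔ 2 = 6
¬((α ∨ β) ∨ β) → ((α ∨ β) ↔ β) = 4 → 6 = 7
¬(¬((α ∨ β) ∨ β) → ((α ∨ β) ↔ β)) = ¬7 = 0

0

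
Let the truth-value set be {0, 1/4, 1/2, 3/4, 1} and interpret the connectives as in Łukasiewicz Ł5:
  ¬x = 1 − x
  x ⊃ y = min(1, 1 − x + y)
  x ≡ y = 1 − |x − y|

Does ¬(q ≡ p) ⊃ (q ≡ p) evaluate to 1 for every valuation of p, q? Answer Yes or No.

Counterexample: take p = 0, q = 3/4.
q ≡ p = 3/4 ≡ 0 = 1/4
¬(q ≡ p) = ¬1/4 = 3/4
¬(q ≡ p) ⊃ (q ≡ p) = 3/4 ⊃ 1/4 = 1/2
This gives 1/2 ≠ 1.

No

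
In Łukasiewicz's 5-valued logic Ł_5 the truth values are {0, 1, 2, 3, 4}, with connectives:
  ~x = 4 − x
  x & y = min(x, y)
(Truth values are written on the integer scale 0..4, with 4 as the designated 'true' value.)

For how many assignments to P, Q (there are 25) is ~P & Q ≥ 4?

value 4: 1 assignment (counts)
value 3: 3 assignments
value 2: 5 assignments
value 1: 7 assignments
value 0: 9 assignments
So 1 of the 25 assignments meets the threshold.

1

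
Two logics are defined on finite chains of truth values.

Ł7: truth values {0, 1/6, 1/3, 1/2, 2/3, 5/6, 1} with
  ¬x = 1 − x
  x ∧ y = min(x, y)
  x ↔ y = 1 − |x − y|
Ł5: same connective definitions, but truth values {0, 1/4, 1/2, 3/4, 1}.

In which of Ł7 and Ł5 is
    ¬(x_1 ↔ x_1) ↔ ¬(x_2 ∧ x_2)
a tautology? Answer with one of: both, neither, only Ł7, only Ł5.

In Ł7: at x_1 = 0, x_2 = 0 the value is 0 — not a tautology.
In Ł5: at x_1 = 0, x_2 = 0 the value is 0 — not a tautology.

neither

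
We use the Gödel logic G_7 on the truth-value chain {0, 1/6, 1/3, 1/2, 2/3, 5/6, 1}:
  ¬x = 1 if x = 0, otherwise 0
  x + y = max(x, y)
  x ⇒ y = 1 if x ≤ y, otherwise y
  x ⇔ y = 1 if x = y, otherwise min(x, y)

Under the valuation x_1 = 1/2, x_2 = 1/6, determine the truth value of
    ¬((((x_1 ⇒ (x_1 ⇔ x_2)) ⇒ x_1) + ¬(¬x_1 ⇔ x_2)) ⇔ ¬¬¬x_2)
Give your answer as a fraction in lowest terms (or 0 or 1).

x_1 ⇔ x_2 = 1/2 ⇔ 1/6 = 1/6
x_1 ⇒ (x_1 ⇔ x_2) = 1/2 ⇒ 1/6 = 1/6
(x_1 ⇒ (x_1 ⇔ x_2)) ⇒ x_1 = 1/6 ⇒ 1/2 = 1
¬x_1 = ¬1/2 = 0
¬x_1 ⇔ x_2 = 0 ⇔ 1/6 = 0
¬(¬x_1 ⇔ x_2) = ¬0 = 1
((x_1 ⇒ (x_1 ⇔ x_2)) ⇒ x_1) + ¬(¬x_1 ⇔ x_2) = 1 + 1 = 1
¬x_2 = ¬1/6 = 0
¬¬x_2 = ¬0 = 1
¬¬¬x_2 = ¬1 = 0
(((x_1 ⇒ (x_1 ⇔ x_2)) ⇒ x_1) + ¬(¬x_1 ⇔ x_2)) ⇔ ¬¬¬x_2 = 1 ⇔ 0 = 0
¬((((x_1 ⇒ (x_1 ⇔ x_2)) ⇒ x_1) + ¬(¬x_1 ⇔ x_2)) ⇔ ¬¬¬x_2) = ¬0 = 1

1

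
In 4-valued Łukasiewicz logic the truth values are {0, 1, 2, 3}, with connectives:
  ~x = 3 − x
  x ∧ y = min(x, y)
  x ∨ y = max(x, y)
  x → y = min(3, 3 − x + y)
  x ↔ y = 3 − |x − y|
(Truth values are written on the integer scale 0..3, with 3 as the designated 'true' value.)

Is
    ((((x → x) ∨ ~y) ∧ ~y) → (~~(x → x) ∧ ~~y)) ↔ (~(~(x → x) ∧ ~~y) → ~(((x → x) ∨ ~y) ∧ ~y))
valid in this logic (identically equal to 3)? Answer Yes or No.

Counterexample: take x = 0, y = 1.
x → x = 0 → 0 = 3
~y = ~1 = 2
(x → x) ∨ ~y = 3 ∨ 2 = 3
~y = ~1 = 2
((x → x) ∨ ~y) ∧ ~y = 3 ∧ 2 = 2
x → x = 0 → 0 = 3
~(x → x) = ~3 = 0
~~(x → x) = ~0 = 3
~y = ~1 = 2
~~y = ~2 = 1
~~(x → x) ∧ ~~y = 3 ∧ 1 = 1
(((x → x) ∨ ~y) ∧ ~y) → (~~(x → x) ∧ ~~y) = 2 → 1 = 2
x → x = 0 → 0 = 3
~(x → x) = ~3 = 0
~y = ~1 = 2
~~y = ~2 = 1
~(x → x) ∧ ~~y = 0 ∧ 1 = 0
~(~(x → x) ∧ ~~y) = ~0 = 3
x → x = 0 → 0 = 3
~y = ~1 = 2
(x → x) ∨ ~y = 3 ∨ 2 = 3
~y = ~1 = 2
((x → x) ∨ ~y) ∧ ~y = 3 ∧ 2 = 2
~(((x → x) ∨ ~y) ∧ ~y) = ~2 = 1
~(~(x → x) ∧ ~~y) → ~(((x → x) ∨ ~y) ∧ ~y) = 3 → 1 = 1
((((x → x) ∨ ~y) ∧ ~y) → (~~(x → x) ∧ ~~y)) ↔ (~(~(x → x) ∧ ~~y) → ~(((x → x) ∨ ~y) ∧ ~y)) = 2 ↔ 1 = 2
This gives 2 ≠ 3.

No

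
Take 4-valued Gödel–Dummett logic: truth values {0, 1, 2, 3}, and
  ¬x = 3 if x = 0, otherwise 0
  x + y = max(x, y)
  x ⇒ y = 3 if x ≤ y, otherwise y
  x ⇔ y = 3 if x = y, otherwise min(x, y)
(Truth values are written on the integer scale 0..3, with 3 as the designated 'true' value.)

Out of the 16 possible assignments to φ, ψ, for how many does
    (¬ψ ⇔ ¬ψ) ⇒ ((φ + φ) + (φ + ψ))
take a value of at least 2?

φ = 0, ψ = 0 ↦ 0  <
φ = 0, ψ = 1 ↦ 1  <
φ = 0, ψ = 2 ↦ 2  ≥
φ = 0, ψ = 3 ↦ 3  ≥
φ = 1, ψ = 0 ↦ 1  <
φ = 1, ψ = 1 ↦ 1  <
φ = 1, ψ = 2 ↦ 2  ≥
φ = 1, ψ = 3 ↦ 3  ≥
φ = 2, ψ = 0 ↦ 2  ≥
φ = 2, ψ = 1 ↦ 2  ≥
φ = 2, ψ = 2 ↦ 2  ≥
φ = 2, ψ = 3 ↦ 3  ≥
φ = 3, ψ = 0 ↦ 3  ≥
φ = 3, ψ = 1 ↦ 3  ≥
φ = 3, ψ = 2 ↦ 3  ≥
φ = 3, ψ = 3 ↦ 3  ≥
So 12 of the 16 assignments meet the threshold.

12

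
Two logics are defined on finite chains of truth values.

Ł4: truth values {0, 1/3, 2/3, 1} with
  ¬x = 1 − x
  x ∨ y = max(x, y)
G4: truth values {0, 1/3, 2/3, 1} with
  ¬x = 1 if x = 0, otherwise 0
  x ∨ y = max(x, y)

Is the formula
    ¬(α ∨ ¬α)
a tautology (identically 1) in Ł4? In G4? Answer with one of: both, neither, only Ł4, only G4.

In Ł4: at α = 0 the value is 0 — not a tautology.
In G4: at α = 0 the value is 0 — not a tautology.

neither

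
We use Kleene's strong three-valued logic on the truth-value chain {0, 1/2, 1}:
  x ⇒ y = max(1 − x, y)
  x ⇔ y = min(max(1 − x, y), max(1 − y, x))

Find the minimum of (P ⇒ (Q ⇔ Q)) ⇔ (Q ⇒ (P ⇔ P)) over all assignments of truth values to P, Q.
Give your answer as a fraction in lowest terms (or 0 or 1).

1/2

Take P = 1/2, Q = 1/2:
Q ⇔ Q = 1/2 ⇔ 1/2 = 1/2
P ⇒ (Q ⇔ Q) = 1/2 ⇒ 1/2 = 1/2
P ⇔ P = 1/2 ⇔ 1/2 = 1/2
Q ⇒ (P ⇔ P) = 1/2 ⇒ 1/2 = 1/2
(P ⇒ (Q ⇔ Q)) ⇔ (Q ⇒ (P ⇔ P)) = 1/2 ⇔ 1/2 = 1/2
No assignment yields a value below 1/2, so this is the minimum.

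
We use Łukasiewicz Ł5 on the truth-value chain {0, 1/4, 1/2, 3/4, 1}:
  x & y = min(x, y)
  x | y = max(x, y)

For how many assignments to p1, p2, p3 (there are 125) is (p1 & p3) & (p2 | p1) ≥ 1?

value 1: 5 assignments (counts)
value 3/4: 15 assignments
value 1/2: 25 assignments
value 1/4: 35 assignments
value 0: 45 assignments
So 5 of the 125 assignments meet the threshold.

5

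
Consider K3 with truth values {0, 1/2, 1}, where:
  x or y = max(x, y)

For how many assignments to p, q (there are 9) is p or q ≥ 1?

p = 0, q = 0 ↦ 0  <
p = 0, q = 1/2 ↦ 1/2  <
p = 0, q = 1 ↦ 1  ≥
p = 1/2, q = 0 ↦ 1/2  <
p = 1/2, q = 1/2 ↦ 1/2  <
p = 1/2, q = 1 ↦ 1  ≥
p = 1, q = 0 ↦ 1  ≥
p = 1, q = 1/2 ↦ 1  ≥
p = 1, q = 1 ↦ 1  ≥
So 5 of the 9 assignments meet the threshold.

5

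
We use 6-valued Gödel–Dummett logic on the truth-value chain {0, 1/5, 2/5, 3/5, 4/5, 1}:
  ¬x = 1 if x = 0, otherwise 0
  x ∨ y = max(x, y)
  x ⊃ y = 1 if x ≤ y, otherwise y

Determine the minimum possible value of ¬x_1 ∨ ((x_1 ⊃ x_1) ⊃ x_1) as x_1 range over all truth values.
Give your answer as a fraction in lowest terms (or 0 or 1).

Take x_1 = 1/5:
¬x_1 = ¬1/5 = 0
x_1 ⊃ x_1 = 1/5 ⊃ 1/5 = 1
(x_1 ⊃ x_1) ⊃ x_1 = 1 ⊃ 1/5 = 1/5
¬x_1 ∨ ((x_1 ⊃ x_1) ⊃ x_1) = 0 ∨ 1/5 = 1/5
No assignment yields a value below 1/5, so this is the minimum.

1/5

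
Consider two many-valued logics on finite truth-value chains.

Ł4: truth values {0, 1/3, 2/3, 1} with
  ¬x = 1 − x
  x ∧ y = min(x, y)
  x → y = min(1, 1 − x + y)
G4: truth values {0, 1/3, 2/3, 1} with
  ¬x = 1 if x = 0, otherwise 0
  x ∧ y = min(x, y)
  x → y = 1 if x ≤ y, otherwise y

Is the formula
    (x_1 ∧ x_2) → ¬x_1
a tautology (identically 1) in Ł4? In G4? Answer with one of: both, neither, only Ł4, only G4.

neither

In Ł4: at x_1 = 2/3, x_2 = 2/3 the value is 2/3 — not a tautology.
In G4: at x_1 = 1/3, x_2 = 1/3 the value is 0 — not a tautology.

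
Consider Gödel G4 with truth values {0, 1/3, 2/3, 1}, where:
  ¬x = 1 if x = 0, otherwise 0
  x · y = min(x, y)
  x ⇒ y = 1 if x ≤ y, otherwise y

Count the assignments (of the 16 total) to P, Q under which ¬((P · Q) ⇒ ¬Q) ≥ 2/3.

9

P = 0, Q = 0 ↦ 0  <
P = 0, Q = 1/3 ↦ 0  <
P = 0, Q = 2/3 ↦ 0  <
P = 0, Q = 1 ↦ 0  <
P = 1/3, Q = 0 ↦ 0  <
P = 1/3, Q = 1/3 ↦ 1  ≥
P = 1/3, Q = 2/3 ↦ 1  ≥
P = 1/3, Q = 1 ↦ 1  ≥
P = 2/3, Q = 0 ↦ 0  <
P = 2/3, Q = 1/3 ↦ 1  ≥
P = 2/3, Q = 2/3 ↦ 1  ≥
P = 2/3, Q = 1 ↦ 1  ≥
P = 1, Q = 0 ↦ 0  <
P = 1, Q = 1/3 ↦ 1  ≥
P = 1, Q = 2/3 ↦ 1  ≥
P = 1, Q = 1 ↦ 1  ≥
So 9 of the 16 assignments meet the threshold.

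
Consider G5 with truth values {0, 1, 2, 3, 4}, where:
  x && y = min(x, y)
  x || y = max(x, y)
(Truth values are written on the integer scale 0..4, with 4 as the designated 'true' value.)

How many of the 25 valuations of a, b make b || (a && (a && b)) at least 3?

10

value 4: 5 assignments (counts)
value 3: 5 assignments (counts)
value 2: 5 assignments
value 1: 5 assignments
value 0: 5 assignments
So 10 of the 25 assignments meet the threshold.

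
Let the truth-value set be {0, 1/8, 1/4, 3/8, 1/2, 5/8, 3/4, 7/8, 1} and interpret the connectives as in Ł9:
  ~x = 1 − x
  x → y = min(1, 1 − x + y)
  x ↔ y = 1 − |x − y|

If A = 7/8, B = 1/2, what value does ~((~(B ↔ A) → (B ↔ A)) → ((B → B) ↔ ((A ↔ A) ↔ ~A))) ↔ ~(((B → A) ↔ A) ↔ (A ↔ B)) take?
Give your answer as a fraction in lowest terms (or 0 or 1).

B ↔ A = 1/2 ↔ 7/8 = 5/8
~(B ↔ A) = ~5/8 = 3/8
B ↔ A = 1/2 ↔ 7/8 = 5/8
~(B ↔ A) → (B ↔ A) = 3/8 → 5/8 = 1
B → B = 1/2 → 1/2 = 1
A ↔ A = 7/8 ↔ 7/8 = 1
~A = ~7/8 = 1/8
(A ↔ A) ↔ ~A = 1 ↔ 1/8 = 1/8
(B → B) ↔ ((A ↔ A) ↔ ~A) = 1 ↔ 1/8 = 1/8
(~(B ↔ A) → (B ↔ A)) → ((B → B) ↔ ((A ↔ A) ↔ ~A)) = 1 → 1/8 = 1/8
~((~(B ↔ A) → (B ↔ A)) → ((B → B) ↔ ((A ↔ A) ↔ ~A))) = ~1/8 = 7/8
B → A = 1/2 → 7/8 = 1
(B → A) ↔ A = 1 ↔ 7/8 = 7/8
A ↔ B = 7/8 ↔ 1/2 = 5/8
((B → A) ↔ A) ↔ (A ↔ B) = 7/8 ↔ 5/8 = 3/4
~(((B → A) ↔ A) ↔ (A ↔ B)) = ~3/4 = 1/4
~((~(B ↔ A) → (B ↔ A)) → ((B → B) ↔ ((A ↔ A) ↔ ~A))) ↔ ~(((B → A) ↔ A) ↔ (A ↔ B)) = 7/8 ↔ 1/4 = 3/8

3/8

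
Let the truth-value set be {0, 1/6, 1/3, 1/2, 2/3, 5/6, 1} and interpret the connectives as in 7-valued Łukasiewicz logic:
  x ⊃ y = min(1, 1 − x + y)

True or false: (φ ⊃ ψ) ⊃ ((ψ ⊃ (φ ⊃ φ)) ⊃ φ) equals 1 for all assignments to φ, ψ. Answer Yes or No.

No

Counterexample: take φ = 0, ψ = 0.
φ ⊃ ψ = 0 ⊃ 0 = 1
φ ⊃ φ = 0 ⊃ 0 = 1
ψ ⊃ (φ ⊃ φ) = 0 ⊃ 1 = 1
(ψ ⊃ (φ ⊃ φ)) ⊃ φ = 1 ⊃ 0 = 0
(φ ⊃ ψ) ⊃ ((ψ ⊃ (φ ⊃ φ)) ⊃ φ) = 1 ⊃ 0 = 0
This gives 0 ≠ 1.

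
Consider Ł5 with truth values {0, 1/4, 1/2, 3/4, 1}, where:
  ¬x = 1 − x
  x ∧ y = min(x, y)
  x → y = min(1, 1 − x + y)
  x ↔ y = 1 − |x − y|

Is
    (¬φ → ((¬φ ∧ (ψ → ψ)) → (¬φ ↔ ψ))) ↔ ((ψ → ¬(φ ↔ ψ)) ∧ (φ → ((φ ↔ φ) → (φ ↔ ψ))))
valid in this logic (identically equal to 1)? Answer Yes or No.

No

Counterexample: take φ = 0, ψ = 0.
¬φ = ¬0 = 1
¬φ = ¬0 = 1
ψ → ψ = 0 → 0 = 1
¬φ ∧ (ψ → ψ) = 1 ∧ 1 = 1
¬φ = ¬0 = 1
¬φ ↔ ψ = 1 ↔ 0 = 0
(¬φ ∧ (ψ → ψ)) → (¬φ ↔ ψ) = 1 → 0 = 0
¬φ → ((¬φ ∧ (ψ → ψ)) → (¬φ ↔ ψ)) = 1 → 0 = 0
φ ↔ ψ = 0 ↔ 0 = 1
¬(φ ↔ ψ) = ¬1 = 0
ψ → ¬(φ ↔ ψ) = 0 → 0 = 1
φ ↔ φ = 0 ↔ 0 = 1
φ ↔ ψ = 0 ↔ 0 = 1
(φ ↔ φ) → (φ ↔ ψ) = 1 → 1 = 1
φ → ((φ ↔ φ) → (φ ↔ ψ)) = 0 → 1 = 1
(ψ → ¬(φ ↔ ψ)) ∧ (φ → ((φ ↔ φ) → (φ ↔ ψ))) = 1 ∧ 1 = 1
(¬φ → ((¬φ ∧ (ψ → ψ)) → (¬φ ↔ ψ))) ↔ ((ψ → ¬(φ ↔ ψ)) ∧ (φ → ((φ ↔ φ) → (φ ↔ ψ)))) = 0 ↔ 1 = 0
This gives 0 ≠ 1.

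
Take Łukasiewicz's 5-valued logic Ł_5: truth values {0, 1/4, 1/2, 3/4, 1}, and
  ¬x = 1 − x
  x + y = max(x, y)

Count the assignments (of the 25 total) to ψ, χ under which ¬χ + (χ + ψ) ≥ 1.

value 1: 13 assignments (counts)
value 3/4: 9 assignments
value 1/2: 3 assignments
So 13 of the 25 assignments meet the threshold.

13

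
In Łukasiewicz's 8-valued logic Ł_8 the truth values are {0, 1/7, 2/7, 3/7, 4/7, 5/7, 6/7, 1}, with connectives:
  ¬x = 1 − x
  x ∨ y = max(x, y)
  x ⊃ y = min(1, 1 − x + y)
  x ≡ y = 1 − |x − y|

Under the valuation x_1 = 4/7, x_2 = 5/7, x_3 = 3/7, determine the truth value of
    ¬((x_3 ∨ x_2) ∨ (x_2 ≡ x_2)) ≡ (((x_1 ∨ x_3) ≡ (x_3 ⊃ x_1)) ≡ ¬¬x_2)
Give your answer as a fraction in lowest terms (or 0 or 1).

x_3 ∨ x_2 = 3/7 ∨ 5/7 = 5/7
x_2 ≡ x_2 = 5/7 ≡ 5/7 = 1
(x_3 ∨ x_2) ∨ (x_2 ≡ x_2) = 5/7 ∨ 1 = 1
¬((x_3 ∨ x_2) ∨ (x_2 ≡ x_2)) = ¬1 = 0
x_1 ∨ x_3 = 4/7 ∨ 3/7 = 4/7
x_3 ⊃ x_1 = 3/7 ⊃ 4/7 = 1
(x_1 ∨ x_3) ≡ (x_3 ⊃ x_1) = 4/7 ≡ 1 = 4/7
¬x_2 = ¬5/7 = 2/7
¬¬x_2 = ¬2/7 = 5/7
((x_1 ∨ x_3) ≡ (x_3 ⊃ x_1)) ≡ ¬¬x_2 = 4/7 ≡ 5/7 = 6/7
¬((x_3 ∨ x_2) ∨ (x_2 ≡ x_2)) ≡ (((x_1 ∨ x_3) ≡ (x_3 ⊃ x_1)) ≡ ¬¬x_2) = 0 ≡ 6/7 = 1/7

1/7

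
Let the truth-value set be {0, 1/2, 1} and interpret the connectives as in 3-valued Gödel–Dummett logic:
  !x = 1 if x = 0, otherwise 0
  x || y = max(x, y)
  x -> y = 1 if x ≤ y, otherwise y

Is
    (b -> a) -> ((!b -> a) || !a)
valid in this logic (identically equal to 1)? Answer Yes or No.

No

Counterexample: take a = 1/2, b = 0.
b -> a = 0 -> 1/2 = 1
!b = !0 = 1
!b -> a = 1 -> 1/2 = 1/2
!a = !1/2 = 0
(!b -> a) || !a = 1/2 || 0 = 1/2
(b -> a) -> ((!b -> a) || !a) = 1 -> 1/2 = 1/2
This gives 1/2 ≠ 1.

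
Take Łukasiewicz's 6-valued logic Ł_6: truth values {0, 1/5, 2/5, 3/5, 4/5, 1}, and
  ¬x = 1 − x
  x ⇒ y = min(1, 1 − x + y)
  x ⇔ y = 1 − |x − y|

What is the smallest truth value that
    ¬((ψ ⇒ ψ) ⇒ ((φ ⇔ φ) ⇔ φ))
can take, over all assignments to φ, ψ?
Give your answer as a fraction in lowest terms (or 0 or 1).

Take φ = 1, ψ = 0:
ψ ⇒ ψ = 0 ⇒ 0 = 1
φ ⇔ φ = 1 ⇔ 1 = 1
(φ ⇔ φ) ⇔ φ = 1 ⇔ 1 = 1
(ψ ⇒ ψ) ⇒ ((φ ⇔ φ) ⇔ φ) = 1 ⇒ 1 = 1
¬((ψ ⇒ ψ) ⇒ ((φ ⇔ φ) ⇔ φ)) = ¬1 = 0
No assignment yields a value below 0, so this is the minimum.

0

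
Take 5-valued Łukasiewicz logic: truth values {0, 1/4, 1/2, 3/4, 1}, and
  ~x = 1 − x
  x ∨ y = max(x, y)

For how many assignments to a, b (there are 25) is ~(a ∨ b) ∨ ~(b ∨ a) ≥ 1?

1

value 1: 1 assignment (counts)
value 3/4: 3 assignments
value 1/2: 5 assignments
value 1/4: 7 assignments
value 0: 9 assignments
So 1 of the 25 assignments meets the threshold.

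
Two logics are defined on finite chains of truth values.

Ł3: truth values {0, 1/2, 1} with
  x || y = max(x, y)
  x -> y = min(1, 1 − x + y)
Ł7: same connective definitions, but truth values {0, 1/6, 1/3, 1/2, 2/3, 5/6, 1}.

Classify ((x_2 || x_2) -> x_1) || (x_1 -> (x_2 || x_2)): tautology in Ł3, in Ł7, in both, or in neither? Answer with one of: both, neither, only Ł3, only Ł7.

both

In Ł3: every assignment gives 1 — tautology.
In Ł7: every assignment gives 1 — tautology.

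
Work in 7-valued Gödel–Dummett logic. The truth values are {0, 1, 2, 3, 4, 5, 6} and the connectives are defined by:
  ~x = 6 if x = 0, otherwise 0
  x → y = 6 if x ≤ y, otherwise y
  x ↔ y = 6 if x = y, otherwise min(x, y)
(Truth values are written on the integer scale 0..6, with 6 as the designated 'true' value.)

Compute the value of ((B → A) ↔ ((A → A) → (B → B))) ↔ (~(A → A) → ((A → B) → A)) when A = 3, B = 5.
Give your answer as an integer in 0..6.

B → A = 5 → 3 = 3
A → A = 3 → 3 = 6
B → B = 5 → 5 = 6
(A → A) → (B → B) = 6 → 6 = 6
(B → A) ↔ ((A → A) → (B → B)) = 3 ↔ 6 = 3
A → A = 3 → 3 = 6
~(A → A) = ~6 = 0
A → B = 3 → 5 = 6
(A → B) → A = 6 → 3 = 3
~(A → A) → ((A → B) → A) = 0 → 3 = 6
((B → A) ↔ ((A → A) → (B → B))) ↔ (~(A → A) → ((A → B) → A)) = 3 ↔ 6 = 3

3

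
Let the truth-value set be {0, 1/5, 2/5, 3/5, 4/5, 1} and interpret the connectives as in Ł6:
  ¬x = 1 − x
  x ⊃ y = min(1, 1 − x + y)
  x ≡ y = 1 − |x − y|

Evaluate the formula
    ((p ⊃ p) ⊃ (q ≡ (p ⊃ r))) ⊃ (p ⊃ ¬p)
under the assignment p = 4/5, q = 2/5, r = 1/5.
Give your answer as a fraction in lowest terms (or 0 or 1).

2/5

p ⊃ p = 4/5 ⊃ 4/5 = 1
p ⊃ r = 4/5 ⊃ 1/5 = 2/5
q ≡ (p ⊃ r) = 2/5 ≡ 2/5 = 1
(p ⊃ p) ⊃ (q ≡ (p ⊃ r)) = 1 ⊃ 1 = 1
¬p = ¬4/5 = 1/5
p ⊃ ¬p = 4/5 ⊃ 1/5 = 2/5
((p ⊃ p) ⊃ (q ≡ (p ⊃ r))) ⊃ (p ⊃ ¬p) = 1 ⊃ 2/5 = 2/5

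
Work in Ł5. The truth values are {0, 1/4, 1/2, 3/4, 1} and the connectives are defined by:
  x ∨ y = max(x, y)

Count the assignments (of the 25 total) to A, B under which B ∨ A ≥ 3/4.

value 1: 9 assignments (counts)
value 3/4: 7 assignments (counts)
value 1/2: 5 assignments
value 1/4: 3 assignments
value 0: 1 assignment
So 16 of the 25 assignments meet the threshold.

16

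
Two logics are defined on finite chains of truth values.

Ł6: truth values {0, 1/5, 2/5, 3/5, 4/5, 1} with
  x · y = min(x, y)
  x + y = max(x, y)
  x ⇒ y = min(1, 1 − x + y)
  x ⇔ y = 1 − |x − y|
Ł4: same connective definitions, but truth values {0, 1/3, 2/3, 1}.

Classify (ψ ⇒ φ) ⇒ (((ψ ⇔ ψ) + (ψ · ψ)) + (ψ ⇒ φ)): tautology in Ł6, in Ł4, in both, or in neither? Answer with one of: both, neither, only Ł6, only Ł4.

In Ł6: every assignment gives 1 — tautology.
In Ł4: every assignment gives 1 — tautology.

both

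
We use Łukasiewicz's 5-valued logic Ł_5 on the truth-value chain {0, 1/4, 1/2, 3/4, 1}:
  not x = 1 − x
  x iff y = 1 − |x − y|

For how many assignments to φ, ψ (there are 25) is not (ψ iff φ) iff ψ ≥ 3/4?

value 1: 7 assignments (counts)
value 3/4: 7 assignments (counts)
value 1/2: 6 assignments
value 1/4: 3 assignments
value 0: 2 assignments
So 14 of the 25 assignments meet the threshold.

14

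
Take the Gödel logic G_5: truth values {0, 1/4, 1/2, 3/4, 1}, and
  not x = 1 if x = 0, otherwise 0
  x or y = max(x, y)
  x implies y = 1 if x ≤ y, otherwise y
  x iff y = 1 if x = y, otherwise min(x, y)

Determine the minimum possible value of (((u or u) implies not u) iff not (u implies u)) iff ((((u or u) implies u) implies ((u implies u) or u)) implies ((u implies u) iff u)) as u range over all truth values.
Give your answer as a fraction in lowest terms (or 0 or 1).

1/4

Take u = 1/4:
u or u = 1/4 or 1/4 = 1/4
not u = not 1/4 = 0
(u or u) implies not u = 1/4 implies 0 = 0
u implies u = 1/4 implies 1/4 = 1
not (u implies u) = not 1 = 0
((u or u) implies not u) iff not (u implies u) = 0 iff 0 = 1
u or u = 1/4 or 1/4 = 1/4
(u or u) implies u = 1/4 implies 1/4 = 1
u implies u = 1/4 implies 1/4 = 1
(u implies u) or u = 1 or 1/4 = 1
((u or u) implies u) implies ((u implies u) or u) = 1 implies 1 = 1
u implies u = 1/4 implies 1/4 = 1
(u implies u) iff u = 1 iff 1/4 = 1/4
(((u or u) implies u) implies ((u implies u) or u)) implies ((u implies u) iff u) = 1 implies 1/4 = 1/4
(((u or u) implies not u) iff not (u implies u)) iff ((((u or u) implies u) implies ((u implies u) or u)) implies ((u implies u) iff u)) = 1 iff 1/4 = 1/4
No assignment yields a value below 1/4, so this is the minimum.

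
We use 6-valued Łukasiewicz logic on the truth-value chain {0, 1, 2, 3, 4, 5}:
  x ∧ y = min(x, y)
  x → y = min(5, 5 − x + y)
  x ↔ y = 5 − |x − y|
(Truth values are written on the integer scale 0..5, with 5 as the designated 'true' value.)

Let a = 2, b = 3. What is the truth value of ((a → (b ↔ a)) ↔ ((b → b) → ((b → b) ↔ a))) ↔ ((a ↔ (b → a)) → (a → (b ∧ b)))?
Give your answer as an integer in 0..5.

2

b ↔ a = 3 ↔ 2 = 4
a → (b ↔ a) = 2 → 4 = 5
b → b = 3 → 3 = 5
b → b = 3 → 3 = 5
(b → b) ↔ a = 5 ↔ 2 = 2
(b → b) → ((b → b) ↔ a) = 5 → 2 = 2
(a → (b ↔ a)) ↔ ((b → b) → ((b → b) ↔ a)) = 5 ↔ 2 = 2
b → a = 3 → 2 = 4
a ↔ (b → a) = 2 ↔ 4 = 3
b ∧ b = 3 ∧ 3 = 3
a → (b ∧ b) = 2 → 3 = 5
(a ↔ (b → a)) → (a → (b ∧ b)) = 3 → 5 = 5
((a → (b ↔ a)) ↔ ((b → b) → ((b → b) ↔ a))) ↔ ((a ↔ (b → a)) → (a → (b ∧ b))) = 2 ↔ 5 = 2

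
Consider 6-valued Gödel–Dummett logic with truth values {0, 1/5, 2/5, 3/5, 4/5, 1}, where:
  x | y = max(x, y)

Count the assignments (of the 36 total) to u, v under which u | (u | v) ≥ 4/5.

value 1: 11 assignments (counts)
value 4/5: 9 assignments (counts)
value 3/5: 7 assignments
value 2/5: 5 assignments
value 1/5: 3 assignments
value 0: 1 assignment
So 20 of the 36 assignments meet the threshold.

20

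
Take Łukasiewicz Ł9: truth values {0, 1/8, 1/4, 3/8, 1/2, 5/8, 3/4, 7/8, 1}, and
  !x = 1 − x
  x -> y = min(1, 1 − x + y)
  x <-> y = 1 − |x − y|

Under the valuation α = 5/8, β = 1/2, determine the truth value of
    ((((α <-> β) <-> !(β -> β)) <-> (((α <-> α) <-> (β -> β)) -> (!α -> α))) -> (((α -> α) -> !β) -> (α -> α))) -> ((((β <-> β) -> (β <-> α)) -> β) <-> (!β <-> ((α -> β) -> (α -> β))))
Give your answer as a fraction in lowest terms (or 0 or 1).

7/8

α <-> β = 5/8 <-> 1/2 = 7/8
β -> β = 1/2 -> 1/2 = 1
!(β -> β) = !1 = 0
(α <-> β) <-> !(β -> β) = 7/8 <-> 0 = 1/8
α <-> α = 5/8 <-> 5/8 = 1
β -> β = 1/2 -> 1/2 = 1
(α <-> α) <-> (β -> β) = 1 <-> 1 = 1
!α = !5/8 = 3/8
!α -> α = 3/8 -> 5/8 = 1
((α <-> α) <-> (β -> β)) -> (!α -> α) = 1 -> 1 = 1
((α <-> β) <-> !(β -> β)) <-> (((α <-> α) <-> (β -> β)) -> (!α -> α)) = 1/8 <-> 1 = 1/8
α -> α = 5/8 -> 5/8 = 1
!β = !1/2 = 1/2
(α -> α) -> !β = 1 -> 1/2 = 1/2
α -> α = 5/8 -> 5/8 = 1
((α -> α) -> !β) -> (α -> α) = 1/2 -> 1 = 1
(((α <-> β) <-> !(β -> β)) <-> (((α <-> α) <-> (β -> β)) -> (!α -> α))) -> (((α -> α) -> !β) -> (α -> α)) = 1/8 -> 1 = 1
β <-> β = 1/2 <-> 1/2 = 1
β <-> α = 1/2 <-> 5/8 = 7/8
(β <-> β) -> (β <-> α) = 1 -> 7/8 = 7/8
((β <-> β) -> (β <-> α)) -> β = 7/8 -> 1/2 = 5/8
!β = !1/2 = 1/2
α -> β = 5/8 -> 1/2 = 7/8
α -> β = 5/8 -> 1/2 = 7/8
(α -> β) -> (α -> β) = 7/8 -> 7/8 = 1
!β <-> ((α -> β) -> (α -> β)) = 1/2 <-> 1 = 1/2
(((β <-> β) -> (β <-> α)) -> β) <-> (!β <-> ((α -> β) -> (α -> β))) = 5/8 <-> 1/2 = 7/8
((((α <-> β) <-> !(β -> β)) <-> (((α <-> α) <-> (β -> β)) -> (!α -> α))) -> (((α -> α) -> !β) -> (α -> α))) -> ((((β <-> β) -> (β <-> α)) -> β) <-> (!β <-> ((α -> β) -> (α -> β)))) = 1 -> 7/8 = 7/8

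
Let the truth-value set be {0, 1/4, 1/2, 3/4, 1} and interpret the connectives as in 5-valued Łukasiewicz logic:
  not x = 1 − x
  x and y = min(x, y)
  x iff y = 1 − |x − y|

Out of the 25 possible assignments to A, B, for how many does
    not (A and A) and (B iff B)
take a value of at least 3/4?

value 1: 5 assignments (counts)
value 3/4: 5 assignments (counts)
value 1/2: 5 assignments
value 1/4: 5 assignments
value 0: 5 assignments
So 10 of the 25 assignments meet the threshold.

10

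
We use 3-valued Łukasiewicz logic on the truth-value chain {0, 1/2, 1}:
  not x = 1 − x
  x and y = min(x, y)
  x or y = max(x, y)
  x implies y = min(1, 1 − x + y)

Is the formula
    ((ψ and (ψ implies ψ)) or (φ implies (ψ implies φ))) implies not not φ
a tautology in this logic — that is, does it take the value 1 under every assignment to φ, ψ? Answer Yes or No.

No

Counterexample: take φ = 0, ψ = 0.
ψ implies ψ = 0 implies 0 = 1
ψ and (ψ implies ψ) = 0 and 1 = 0
ψ implies φ = 0 implies 0 = 1
φ implies (ψ implies φ) = 0 implies 1 = 1
(ψ and (ψ implies ψ)) or (φ implies (ψ implies φ)) = 0 or 1 = 1
not φ = not 0 = 1
not not φ = not 1 = 0
((ψ and (ψ implies ψ)) or (φ implies (ψ implies φ))) implies not not φ = 1 implies 0 = 0
This gives 0 ≠ 1.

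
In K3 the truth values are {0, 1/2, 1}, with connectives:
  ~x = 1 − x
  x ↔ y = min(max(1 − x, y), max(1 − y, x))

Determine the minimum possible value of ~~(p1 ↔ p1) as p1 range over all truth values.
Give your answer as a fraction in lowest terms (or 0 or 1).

Take p1 = 1/2:
p1 ↔ p1 = 1/2 ↔ 1/2 = 1/2
~(p1 ↔ p1) = ~1/2 = 1/2
~~(p1 ↔ p1) = ~1/2 = 1/2
No assignment yields a value below 1/2, so this is the minimum.

1/2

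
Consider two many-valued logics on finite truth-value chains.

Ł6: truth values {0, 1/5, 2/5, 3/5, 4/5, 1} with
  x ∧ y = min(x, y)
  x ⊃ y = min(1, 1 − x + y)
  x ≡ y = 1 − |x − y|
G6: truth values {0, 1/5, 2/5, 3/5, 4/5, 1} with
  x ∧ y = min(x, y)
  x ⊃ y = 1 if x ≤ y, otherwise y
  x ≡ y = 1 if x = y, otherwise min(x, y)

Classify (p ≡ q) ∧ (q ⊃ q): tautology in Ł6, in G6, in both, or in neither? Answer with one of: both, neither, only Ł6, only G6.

neither

In Ł6: at p = 0, q = 1/5 the value is 4/5 — not a tautology.
In G6: at p = 0, q = 1/5 the value is 0 — not a tautology.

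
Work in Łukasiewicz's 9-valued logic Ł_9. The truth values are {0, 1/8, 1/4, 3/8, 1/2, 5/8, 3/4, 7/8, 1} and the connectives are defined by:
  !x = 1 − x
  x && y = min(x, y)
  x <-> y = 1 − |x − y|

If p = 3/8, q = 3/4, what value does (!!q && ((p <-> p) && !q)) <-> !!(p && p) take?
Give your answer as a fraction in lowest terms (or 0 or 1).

7/8

!q = !3/4 = 1/4
!!q = !1/4 = 3/4
p <-> p = 3/8 <-> 3/8 = 1
!q = !3/4 = 1/4
(p <-> p) && !q = 1 && 1/4 = 1/4
!!q && ((p <-> p) && !q) = 3/4 && 1/4 = 1/4
p && p = 3/8 && 3/8 = 3/8
!(p && p) = !3/8 = 5/8
!!(p && p) = !5/8 = 3/8
(!!q && ((p <-> p) && !q)) <-> !!(p && p) = 1/4 <-> 3/8 = 7/8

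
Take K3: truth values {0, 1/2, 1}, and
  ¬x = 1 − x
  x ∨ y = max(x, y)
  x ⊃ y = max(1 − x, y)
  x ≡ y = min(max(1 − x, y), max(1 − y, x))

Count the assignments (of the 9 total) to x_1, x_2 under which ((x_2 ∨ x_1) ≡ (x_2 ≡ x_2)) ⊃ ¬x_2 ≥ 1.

x_1 = 0, x_2 = 0 ↦ 1  ≥
x_1 = 0, x_2 = 1/2 ↦ 1/2  <
x_1 = 0, x_2 = 1 ↦ 0  <
x_1 = 1/2, x_2 = 0 ↦ 1  ≥
x_1 = 1/2, x_2 = 1/2 ↦ 1/2  <
x_1 = 1/2, x_2 = 1 ↦ 0  <
x_1 = 1, x_2 = 0 ↦ 1  ≥
x_1 = 1, x_2 = 1/2 ↦ 1/2  <
x_1 = 1, x_2 = 1 ↦ 0  <
So 3 of the 9 assignments meet the threshold.

3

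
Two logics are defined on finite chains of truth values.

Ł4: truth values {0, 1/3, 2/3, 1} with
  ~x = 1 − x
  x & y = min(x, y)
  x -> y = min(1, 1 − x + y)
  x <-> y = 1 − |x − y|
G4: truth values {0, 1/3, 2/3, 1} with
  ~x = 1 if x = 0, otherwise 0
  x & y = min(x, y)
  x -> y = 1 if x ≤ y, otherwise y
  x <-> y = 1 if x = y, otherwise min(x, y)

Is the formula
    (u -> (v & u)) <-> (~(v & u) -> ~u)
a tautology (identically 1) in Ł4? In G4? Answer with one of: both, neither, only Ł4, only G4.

In Ł4: every assignment gives 1 — tautology.
In G4: at u = 2/3, v = 1/3 the value is 1/3 — not a tautology.

only Ł4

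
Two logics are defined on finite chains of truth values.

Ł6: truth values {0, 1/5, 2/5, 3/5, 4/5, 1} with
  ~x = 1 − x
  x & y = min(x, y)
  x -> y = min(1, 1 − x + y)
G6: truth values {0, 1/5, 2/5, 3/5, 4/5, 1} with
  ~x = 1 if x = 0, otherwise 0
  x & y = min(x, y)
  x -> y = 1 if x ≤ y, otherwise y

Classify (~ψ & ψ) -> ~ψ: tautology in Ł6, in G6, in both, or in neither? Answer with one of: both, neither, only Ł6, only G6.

both

In Ł6: every assignment gives 1 — tautology.
In G6: every assignment gives 1 — tautology.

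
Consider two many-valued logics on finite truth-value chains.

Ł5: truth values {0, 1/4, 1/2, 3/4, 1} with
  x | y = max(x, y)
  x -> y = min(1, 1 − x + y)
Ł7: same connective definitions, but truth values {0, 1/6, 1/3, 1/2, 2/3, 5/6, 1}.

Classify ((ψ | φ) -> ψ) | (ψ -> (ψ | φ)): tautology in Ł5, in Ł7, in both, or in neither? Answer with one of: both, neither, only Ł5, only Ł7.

both

In Ł5: every assignment gives 1 — tautology.
In Ł7: every assignment gives 1 — tautology.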